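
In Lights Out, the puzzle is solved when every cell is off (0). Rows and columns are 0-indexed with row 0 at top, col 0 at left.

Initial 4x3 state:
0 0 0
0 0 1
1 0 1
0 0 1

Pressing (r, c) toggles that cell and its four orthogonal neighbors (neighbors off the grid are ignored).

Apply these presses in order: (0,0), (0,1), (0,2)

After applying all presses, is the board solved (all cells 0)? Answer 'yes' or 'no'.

After press 1 at (0,0):
1 1 0
1 0 1
1 0 1
0 0 1

After press 2 at (0,1):
0 0 1
1 1 1
1 0 1
0 0 1

After press 3 at (0,2):
0 1 0
1 1 0
1 0 1
0 0 1

Lights still on: 6

Answer: no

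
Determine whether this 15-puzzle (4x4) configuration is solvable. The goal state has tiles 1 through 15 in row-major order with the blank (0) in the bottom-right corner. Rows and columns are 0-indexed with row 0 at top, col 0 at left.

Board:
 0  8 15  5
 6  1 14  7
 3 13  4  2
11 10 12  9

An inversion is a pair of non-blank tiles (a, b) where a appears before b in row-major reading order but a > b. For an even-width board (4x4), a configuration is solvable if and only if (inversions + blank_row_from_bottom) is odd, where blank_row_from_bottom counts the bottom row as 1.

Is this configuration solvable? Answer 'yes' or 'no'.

Answer: no

Derivation:
Inversions: 52
Blank is in row 0 (0-indexed from top), which is row 4 counting from the bottom (bottom = 1).
52 + 4 = 56, which is even, so the puzzle is not solvable.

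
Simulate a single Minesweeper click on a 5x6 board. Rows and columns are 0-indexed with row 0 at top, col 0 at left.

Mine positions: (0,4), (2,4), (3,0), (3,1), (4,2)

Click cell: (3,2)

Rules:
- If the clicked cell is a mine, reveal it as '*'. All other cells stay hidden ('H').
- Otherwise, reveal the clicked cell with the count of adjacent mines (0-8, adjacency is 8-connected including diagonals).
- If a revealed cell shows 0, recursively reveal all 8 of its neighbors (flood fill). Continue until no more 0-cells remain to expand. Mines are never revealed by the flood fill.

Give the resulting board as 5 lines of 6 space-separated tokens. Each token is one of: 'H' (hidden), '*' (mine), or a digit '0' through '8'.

H H H H H H
H H H H H H
H H H H H H
H H 2 H H H
H H H H H H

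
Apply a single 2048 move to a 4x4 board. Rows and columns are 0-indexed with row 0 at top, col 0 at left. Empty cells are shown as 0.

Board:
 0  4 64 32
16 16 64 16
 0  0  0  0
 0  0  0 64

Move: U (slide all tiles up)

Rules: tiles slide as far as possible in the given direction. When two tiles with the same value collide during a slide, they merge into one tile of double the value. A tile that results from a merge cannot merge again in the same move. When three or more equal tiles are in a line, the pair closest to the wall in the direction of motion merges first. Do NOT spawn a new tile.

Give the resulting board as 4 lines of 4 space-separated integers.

Answer:  16   4 128  32
  0  16   0  16
  0   0   0  64
  0   0   0   0

Derivation:
Slide up:
col 0: [0, 16, 0, 0] -> [16, 0, 0, 0]
col 1: [4, 16, 0, 0] -> [4, 16, 0, 0]
col 2: [64, 64, 0, 0] -> [128, 0, 0, 0]
col 3: [32, 16, 0, 64] -> [32, 16, 64, 0]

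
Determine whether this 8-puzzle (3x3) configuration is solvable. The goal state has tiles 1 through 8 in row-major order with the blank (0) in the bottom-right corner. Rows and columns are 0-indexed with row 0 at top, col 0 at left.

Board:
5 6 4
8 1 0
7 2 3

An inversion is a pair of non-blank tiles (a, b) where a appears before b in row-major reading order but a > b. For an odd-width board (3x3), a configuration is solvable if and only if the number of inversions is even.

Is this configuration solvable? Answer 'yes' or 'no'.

Inversions (pairs i<j in row-major order where tile[i] > tile[j] > 0): 17
17 is odd, so the puzzle is not solvable.

Answer: no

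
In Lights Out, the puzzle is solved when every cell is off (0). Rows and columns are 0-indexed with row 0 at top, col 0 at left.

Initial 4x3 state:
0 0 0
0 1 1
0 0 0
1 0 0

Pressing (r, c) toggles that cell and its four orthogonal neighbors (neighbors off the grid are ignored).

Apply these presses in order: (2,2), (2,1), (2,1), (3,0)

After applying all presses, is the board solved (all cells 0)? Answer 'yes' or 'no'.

Answer: no

Derivation:
After press 1 at (2,2):
0 0 0
0 1 0
0 1 1
1 0 1

After press 2 at (2,1):
0 0 0
0 0 0
1 0 0
1 1 1

After press 3 at (2,1):
0 0 0
0 1 0
0 1 1
1 0 1

After press 4 at (3,0):
0 0 0
0 1 0
1 1 1
0 1 1

Lights still on: 6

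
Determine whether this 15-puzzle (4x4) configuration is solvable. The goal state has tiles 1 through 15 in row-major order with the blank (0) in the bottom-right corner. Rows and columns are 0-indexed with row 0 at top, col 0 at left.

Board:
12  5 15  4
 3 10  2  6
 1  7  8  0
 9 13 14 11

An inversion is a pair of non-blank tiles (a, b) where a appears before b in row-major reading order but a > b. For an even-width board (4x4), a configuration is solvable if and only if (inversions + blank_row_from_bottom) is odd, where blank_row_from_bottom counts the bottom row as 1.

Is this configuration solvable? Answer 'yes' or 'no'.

Inversions: 42
Blank is in row 2 (0-indexed from top), which is row 2 counting from the bottom (bottom = 1).
42 + 2 = 44, which is even, so the puzzle is not solvable.

Answer: no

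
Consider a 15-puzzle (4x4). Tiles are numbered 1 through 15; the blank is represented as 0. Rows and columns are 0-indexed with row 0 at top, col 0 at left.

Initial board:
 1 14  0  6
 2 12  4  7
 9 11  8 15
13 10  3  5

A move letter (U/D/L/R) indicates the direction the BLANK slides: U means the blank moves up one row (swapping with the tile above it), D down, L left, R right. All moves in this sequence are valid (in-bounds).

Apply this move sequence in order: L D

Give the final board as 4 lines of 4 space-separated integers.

Answer:  1 12 14  6
 2  0  4  7
 9 11  8 15
13 10  3  5

Derivation:
After move 1 (L):
 1  0 14  6
 2 12  4  7
 9 11  8 15
13 10  3  5

After move 2 (D):
 1 12 14  6
 2  0  4  7
 9 11  8 15
13 10  3  5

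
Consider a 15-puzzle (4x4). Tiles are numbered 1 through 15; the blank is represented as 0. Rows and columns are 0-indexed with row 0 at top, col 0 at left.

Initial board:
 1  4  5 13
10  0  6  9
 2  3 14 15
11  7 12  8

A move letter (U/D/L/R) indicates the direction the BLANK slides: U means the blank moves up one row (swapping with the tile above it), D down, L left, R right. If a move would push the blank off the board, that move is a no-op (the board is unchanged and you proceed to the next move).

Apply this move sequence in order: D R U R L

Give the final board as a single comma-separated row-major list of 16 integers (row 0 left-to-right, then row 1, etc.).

After move 1 (D):
 1  4  5 13
10  3  6  9
 2  0 14 15
11  7 12  8

After move 2 (R):
 1  4  5 13
10  3  6  9
 2 14  0 15
11  7 12  8

After move 3 (U):
 1  4  5 13
10  3  0  9
 2 14  6 15
11  7 12  8

After move 4 (R):
 1  4  5 13
10  3  9  0
 2 14  6 15
11  7 12  8

After move 5 (L):
 1  4  5 13
10  3  0  9
 2 14  6 15
11  7 12  8

Answer: 1, 4, 5, 13, 10, 3, 0, 9, 2, 14, 6, 15, 11, 7, 12, 8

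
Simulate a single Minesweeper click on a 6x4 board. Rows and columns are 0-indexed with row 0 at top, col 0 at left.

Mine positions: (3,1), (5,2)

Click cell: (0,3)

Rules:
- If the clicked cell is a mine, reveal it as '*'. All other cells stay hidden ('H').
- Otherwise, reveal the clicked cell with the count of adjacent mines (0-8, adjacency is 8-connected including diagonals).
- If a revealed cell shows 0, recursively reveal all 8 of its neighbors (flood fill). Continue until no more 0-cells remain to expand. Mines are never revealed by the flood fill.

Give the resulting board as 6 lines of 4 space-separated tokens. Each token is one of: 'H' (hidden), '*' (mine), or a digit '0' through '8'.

0 0 0 0
0 0 0 0
1 1 1 0
H H 1 0
H H 2 1
H H H H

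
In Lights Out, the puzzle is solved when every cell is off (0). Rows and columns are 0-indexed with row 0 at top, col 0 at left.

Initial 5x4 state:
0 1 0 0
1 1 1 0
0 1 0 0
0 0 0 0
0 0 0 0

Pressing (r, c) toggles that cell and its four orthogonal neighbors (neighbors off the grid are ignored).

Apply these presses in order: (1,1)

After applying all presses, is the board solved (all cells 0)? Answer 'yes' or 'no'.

Answer: yes

Derivation:
After press 1 at (1,1):
0 0 0 0
0 0 0 0
0 0 0 0
0 0 0 0
0 0 0 0

Lights still on: 0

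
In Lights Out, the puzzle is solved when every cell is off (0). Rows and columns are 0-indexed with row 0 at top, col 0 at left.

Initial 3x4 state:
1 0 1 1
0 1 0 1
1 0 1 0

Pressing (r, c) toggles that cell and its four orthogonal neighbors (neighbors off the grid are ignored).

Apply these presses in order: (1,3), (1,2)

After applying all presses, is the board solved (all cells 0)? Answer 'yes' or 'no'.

Answer: no

Derivation:
After press 1 at (1,3):
1 0 1 0
0 1 1 0
1 0 1 1

After press 2 at (1,2):
1 0 0 0
0 0 0 1
1 0 0 1

Lights still on: 4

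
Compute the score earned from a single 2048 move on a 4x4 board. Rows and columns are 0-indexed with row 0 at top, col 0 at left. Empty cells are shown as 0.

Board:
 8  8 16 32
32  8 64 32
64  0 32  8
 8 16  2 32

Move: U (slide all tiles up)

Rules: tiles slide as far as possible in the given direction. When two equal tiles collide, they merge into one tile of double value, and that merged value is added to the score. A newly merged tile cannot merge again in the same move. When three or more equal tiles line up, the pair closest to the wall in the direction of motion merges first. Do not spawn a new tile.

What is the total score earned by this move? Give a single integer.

Answer: 80

Derivation:
Slide up:
col 0: [8, 32, 64, 8] -> [8, 32, 64, 8]  score +0 (running 0)
col 1: [8, 8, 0, 16] -> [16, 16, 0, 0]  score +16 (running 16)
col 2: [16, 64, 32, 2] -> [16, 64, 32, 2]  score +0 (running 16)
col 3: [32, 32, 8, 32] -> [64, 8, 32, 0]  score +64 (running 80)
Board after move:
 8 16 16 64
32 16 64  8
64  0 32 32
 8  0  2  0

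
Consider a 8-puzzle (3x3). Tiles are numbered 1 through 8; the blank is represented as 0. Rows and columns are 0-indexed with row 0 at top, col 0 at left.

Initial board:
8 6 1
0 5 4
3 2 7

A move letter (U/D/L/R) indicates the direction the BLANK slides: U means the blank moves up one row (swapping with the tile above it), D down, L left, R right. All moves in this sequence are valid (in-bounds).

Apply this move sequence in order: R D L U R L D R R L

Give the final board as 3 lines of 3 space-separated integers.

Answer: 8 6 1
5 2 4
3 0 7

Derivation:
After move 1 (R):
8 6 1
5 0 4
3 2 7

After move 2 (D):
8 6 1
5 2 4
3 0 7

After move 3 (L):
8 6 1
5 2 4
0 3 7

After move 4 (U):
8 6 1
0 2 4
5 3 7

After move 5 (R):
8 6 1
2 0 4
5 3 7

After move 6 (L):
8 6 1
0 2 4
5 3 7

After move 7 (D):
8 6 1
5 2 4
0 3 7

After move 8 (R):
8 6 1
5 2 4
3 0 7

After move 9 (R):
8 6 1
5 2 4
3 7 0

After move 10 (L):
8 6 1
5 2 4
3 0 7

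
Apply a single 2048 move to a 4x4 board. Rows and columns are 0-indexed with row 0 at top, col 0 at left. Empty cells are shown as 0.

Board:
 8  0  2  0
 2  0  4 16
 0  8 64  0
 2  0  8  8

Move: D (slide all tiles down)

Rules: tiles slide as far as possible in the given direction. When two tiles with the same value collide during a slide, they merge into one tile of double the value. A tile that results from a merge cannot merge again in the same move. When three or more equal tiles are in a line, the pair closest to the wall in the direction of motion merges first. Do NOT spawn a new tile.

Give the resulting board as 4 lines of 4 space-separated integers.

Slide down:
col 0: [8, 2, 0, 2] -> [0, 0, 8, 4]
col 1: [0, 0, 8, 0] -> [0, 0, 0, 8]
col 2: [2, 4, 64, 8] -> [2, 4, 64, 8]
col 3: [0, 16, 0, 8] -> [0, 0, 16, 8]

Answer:  0  0  2  0
 0  0  4  0
 8  0 64 16
 4  8  8  8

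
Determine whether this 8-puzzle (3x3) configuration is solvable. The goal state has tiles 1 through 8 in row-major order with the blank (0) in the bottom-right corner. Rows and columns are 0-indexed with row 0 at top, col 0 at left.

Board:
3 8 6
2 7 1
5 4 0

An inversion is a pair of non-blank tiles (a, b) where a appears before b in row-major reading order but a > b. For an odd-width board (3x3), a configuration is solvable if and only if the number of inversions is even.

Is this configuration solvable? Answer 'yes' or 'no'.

Inversions (pairs i<j in row-major order where tile[i] > tile[j] > 0): 17
17 is odd, so the puzzle is not solvable.

Answer: no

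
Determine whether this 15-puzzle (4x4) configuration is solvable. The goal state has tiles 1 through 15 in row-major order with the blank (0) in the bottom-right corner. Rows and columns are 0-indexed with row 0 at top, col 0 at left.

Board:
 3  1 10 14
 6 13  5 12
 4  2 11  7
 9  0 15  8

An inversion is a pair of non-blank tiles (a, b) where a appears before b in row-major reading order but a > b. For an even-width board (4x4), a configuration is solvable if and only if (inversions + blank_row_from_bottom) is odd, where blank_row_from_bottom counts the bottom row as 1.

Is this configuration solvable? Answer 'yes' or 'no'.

Inversions: 44
Blank is in row 3 (0-indexed from top), which is row 1 counting from the bottom (bottom = 1).
44 + 1 = 45, which is odd, so the puzzle is solvable.

Answer: yes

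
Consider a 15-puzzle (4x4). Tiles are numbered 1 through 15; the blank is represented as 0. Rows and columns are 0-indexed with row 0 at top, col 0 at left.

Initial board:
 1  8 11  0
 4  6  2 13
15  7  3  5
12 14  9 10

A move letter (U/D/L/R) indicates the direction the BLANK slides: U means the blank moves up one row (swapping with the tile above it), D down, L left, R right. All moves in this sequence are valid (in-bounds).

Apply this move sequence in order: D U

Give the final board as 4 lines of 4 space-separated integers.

Answer:  1  8 11  0
 4  6  2 13
15  7  3  5
12 14  9 10

Derivation:
After move 1 (D):
 1  8 11 13
 4  6  2  0
15  7  3  5
12 14  9 10

After move 2 (U):
 1  8 11  0
 4  6  2 13
15  7  3  5
12 14  9 10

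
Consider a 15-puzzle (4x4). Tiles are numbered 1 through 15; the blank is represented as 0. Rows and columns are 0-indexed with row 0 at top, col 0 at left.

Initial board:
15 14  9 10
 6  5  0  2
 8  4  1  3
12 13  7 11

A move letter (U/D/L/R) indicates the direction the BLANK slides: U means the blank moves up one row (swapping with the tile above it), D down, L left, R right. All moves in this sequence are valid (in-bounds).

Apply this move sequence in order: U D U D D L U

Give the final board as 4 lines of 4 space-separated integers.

After move 1 (U):
15 14  0 10
 6  5  9  2
 8  4  1  3
12 13  7 11

After move 2 (D):
15 14  9 10
 6  5  0  2
 8  4  1  3
12 13  7 11

After move 3 (U):
15 14  0 10
 6  5  9  2
 8  4  1  3
12 13  7 11

After move 4 (D):
15 14  9 10
 6  5  0  2
 8  4  1  3
12 13  7 11

After move 5 (D):
15 14  9 10
 6  5  1  2
 8  4  0  3
12 13  7 11

After move 6 (L):
15 14  9 10
 6  5  1  2
 8  0  4  3
12 13  7 11

After move 7 (U):
15 14  9 10
 6  0  1  2
 8  5  4  3
12 13  7 11

Answer: 15 14  9 10
 6  0  1  2
 8  5  4  3
12 13  7 11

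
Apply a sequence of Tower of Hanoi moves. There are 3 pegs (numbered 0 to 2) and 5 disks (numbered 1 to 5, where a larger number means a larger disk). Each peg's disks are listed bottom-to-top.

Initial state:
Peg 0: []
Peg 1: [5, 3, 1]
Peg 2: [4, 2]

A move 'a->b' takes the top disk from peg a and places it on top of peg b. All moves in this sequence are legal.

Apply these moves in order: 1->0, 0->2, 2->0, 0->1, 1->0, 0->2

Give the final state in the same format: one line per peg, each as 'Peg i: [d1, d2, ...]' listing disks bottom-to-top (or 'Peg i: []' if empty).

After move 1 (1->0):
Peg 0: [1]
Peg 1: [5, 3]
Peg 2: [4, 2]

After move 2 (0->2):
Peg 0: []
Peg 1: [5, 3]
Peg 2: [4, 2, 1]

After move 3 (2->0):
Peg 0: [1]
Peg 1: [5, 3]
Peg 2: [4, 2]

After move 4 (0->1):
Peg 0: []
Peg 1: [5, 3, 1]
Peg 2: [4, 2]

After move 5 (1->0):
Peg 0: [1]
Peg 1: [5, 3]
Peg 2: [4, 2]

After move 6 (0->2):
Peg 0: []
Peg 1: [5, 3]
Peg 2: [4, 2, 1]

Answer: Peg 0: []
Peg 1: [5, 3]
Peg 2: [4, 2, 1]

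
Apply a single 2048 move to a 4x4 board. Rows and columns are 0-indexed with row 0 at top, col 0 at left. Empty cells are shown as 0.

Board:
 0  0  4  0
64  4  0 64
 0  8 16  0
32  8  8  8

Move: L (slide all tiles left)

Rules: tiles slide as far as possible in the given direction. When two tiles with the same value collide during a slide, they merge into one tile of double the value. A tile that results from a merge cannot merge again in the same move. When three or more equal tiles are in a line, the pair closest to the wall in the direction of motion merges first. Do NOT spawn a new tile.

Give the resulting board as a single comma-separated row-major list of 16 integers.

Slide left:
row 0: [0, 0, 4, 0] -> [4, 0, 0, 0]
row 1: [64, 4, 0, 64] -> [64, 4, 64, 0]
row 2: [0, 8, 16, 0] -> [8, 16, 0, 0]
row 3: [32, 8, 8, 8] -> [32, 16, 8, 0]

Answer: 4, 0, 0, 0, 64, 4, 64, 0, 8, 16, 0, 0, 32, 16, 8, 0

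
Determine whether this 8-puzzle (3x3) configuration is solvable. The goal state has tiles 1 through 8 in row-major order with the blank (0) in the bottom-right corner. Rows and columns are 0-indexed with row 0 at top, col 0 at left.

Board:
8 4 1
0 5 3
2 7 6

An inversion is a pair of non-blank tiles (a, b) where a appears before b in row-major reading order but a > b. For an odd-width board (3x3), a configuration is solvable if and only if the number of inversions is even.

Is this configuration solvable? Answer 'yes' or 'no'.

Inversions (pairs i<j in row-major order where tile[i] > tile[j] > 0): 14
14 is even, so the puzzle is solvable.

Answer: yes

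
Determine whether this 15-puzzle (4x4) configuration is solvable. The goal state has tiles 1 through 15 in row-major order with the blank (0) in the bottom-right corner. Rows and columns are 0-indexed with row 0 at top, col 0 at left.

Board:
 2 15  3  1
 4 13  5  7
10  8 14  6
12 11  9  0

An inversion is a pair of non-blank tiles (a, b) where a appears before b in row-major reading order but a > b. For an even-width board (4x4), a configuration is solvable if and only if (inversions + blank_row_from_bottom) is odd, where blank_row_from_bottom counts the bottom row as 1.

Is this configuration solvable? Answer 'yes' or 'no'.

Answer: no

Derivation:
Inversions: 35
Blank is in row 3 (0-indexed from top), which is row 1 counting from the bottom (bottom = 1).
35 + 1 = 36, which is even, so the puzzle is not solvable.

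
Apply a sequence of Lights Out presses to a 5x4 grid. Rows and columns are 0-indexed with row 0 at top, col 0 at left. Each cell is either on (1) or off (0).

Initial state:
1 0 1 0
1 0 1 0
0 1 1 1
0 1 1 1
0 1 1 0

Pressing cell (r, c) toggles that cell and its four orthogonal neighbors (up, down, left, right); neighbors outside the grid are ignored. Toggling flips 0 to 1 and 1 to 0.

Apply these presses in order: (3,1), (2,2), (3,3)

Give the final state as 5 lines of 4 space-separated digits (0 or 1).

After press 1 at (3,1):
1 0 1 0
1 0 1 0
0 0 1 1
1 0 0 1
0 0 1 0

After press 2 at (2,2):
1 0 1 0
1 0 0 0
0 1 0 0
1 0 1 1
0 0 1 0

After press 3 at (3,3):
1 0 1 0
1 0 0 0
0 1 0 1
1 0 0 0
0 0 1 1

Answer: 1 0 1 0
1 0 0 0
0 1 0 1
1 0 0 0
0 0 1 1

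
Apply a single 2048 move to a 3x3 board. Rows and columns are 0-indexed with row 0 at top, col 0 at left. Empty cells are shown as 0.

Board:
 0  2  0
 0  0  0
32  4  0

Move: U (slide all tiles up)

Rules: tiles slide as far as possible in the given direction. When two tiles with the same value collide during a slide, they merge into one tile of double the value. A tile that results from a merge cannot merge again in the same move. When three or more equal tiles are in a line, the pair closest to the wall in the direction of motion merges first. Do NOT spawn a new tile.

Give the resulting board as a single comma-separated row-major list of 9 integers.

Slide up:
col 0: [0, 0, 32] -> [32, 0, 0]
col 1: [2, 0, 4] -> [2, 4, 0]
col 2: [0, 0, 0] -> [0, 0, 0]

Answer: 32, 2, 0, 0, 4, 0, 0, 0, 0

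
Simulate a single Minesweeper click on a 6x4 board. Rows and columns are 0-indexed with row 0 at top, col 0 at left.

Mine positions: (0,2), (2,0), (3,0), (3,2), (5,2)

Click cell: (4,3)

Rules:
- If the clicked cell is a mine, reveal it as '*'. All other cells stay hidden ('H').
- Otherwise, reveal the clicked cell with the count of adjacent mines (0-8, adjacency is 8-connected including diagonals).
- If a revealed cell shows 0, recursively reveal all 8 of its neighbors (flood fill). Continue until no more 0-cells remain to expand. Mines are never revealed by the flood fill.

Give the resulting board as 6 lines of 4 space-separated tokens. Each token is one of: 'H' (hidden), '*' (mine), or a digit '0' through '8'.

H H H H
H H H H
H H H H
H H H H
H H H 2
H H H H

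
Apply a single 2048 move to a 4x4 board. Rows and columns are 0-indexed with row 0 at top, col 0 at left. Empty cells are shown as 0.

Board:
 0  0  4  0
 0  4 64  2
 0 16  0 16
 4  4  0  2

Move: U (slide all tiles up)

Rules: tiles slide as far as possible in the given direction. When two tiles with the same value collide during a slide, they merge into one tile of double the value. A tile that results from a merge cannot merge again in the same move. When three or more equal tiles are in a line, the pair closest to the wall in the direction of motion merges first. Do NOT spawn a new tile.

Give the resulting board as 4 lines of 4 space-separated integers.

Answer:  4  4  4  2
 0 16 64 16
 0  4  0  2
 0  0  0  0

Derivation:
Slide up:
col 0: [0, 0, 0, 4] -> [4, 0, 0, 0]
col 1: [0, 4, 16, 4] -> [4, 16, 4, 0]
col 2: [4, 64, 0, 0] -> [4, 64, 0, 0]
col 3: [0, 2, 16, 2] -> [2, 16, 2, 0]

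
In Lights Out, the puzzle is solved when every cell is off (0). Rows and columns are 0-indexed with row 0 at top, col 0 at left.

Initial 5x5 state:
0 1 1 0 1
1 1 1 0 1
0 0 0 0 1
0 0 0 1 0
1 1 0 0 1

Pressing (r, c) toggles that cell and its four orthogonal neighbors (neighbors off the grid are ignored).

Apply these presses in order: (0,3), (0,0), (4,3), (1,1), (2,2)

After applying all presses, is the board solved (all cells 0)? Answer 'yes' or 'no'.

After press 1 at (0,3):
0 1 0 1 0
1 1 1 1 1
0 0 0 0 1
0 0 0 1 0
1 1 0 0 1

After press 2 at (0,0):
1 0 0 1 0
0 1 1 1 1
0 0 0 0 1
0 0 0 1 0
1 1 0 0 1

After press 3 at (4,3):
1 0 0 1 0
0 1 1 1 1
0 0 0 0 1
0 0 0 0 0
1 1 1 1 0

After press 4 at (1,1):
1 1 0 1 0
1 0 0 1 1
0 1 0 0 1
0 0 0 0 0
1 1 1 1 0

After press 5 at (2,2):
1 1 0 1 0
1 0 1 1 1
0 0 1 1 1
0 0 1 0 0
1 1 1 1 0

Lights still on: 15

Answer: no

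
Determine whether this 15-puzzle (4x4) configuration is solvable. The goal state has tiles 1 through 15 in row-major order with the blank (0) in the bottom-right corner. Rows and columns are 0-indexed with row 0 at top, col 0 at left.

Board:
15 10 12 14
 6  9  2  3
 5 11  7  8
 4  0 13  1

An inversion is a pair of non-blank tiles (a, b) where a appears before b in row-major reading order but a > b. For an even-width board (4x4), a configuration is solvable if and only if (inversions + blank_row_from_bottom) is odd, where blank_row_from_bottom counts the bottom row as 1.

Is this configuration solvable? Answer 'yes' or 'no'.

Inversions: 70
Blank is in row 3 (0-indexed from top), which is row 1 counting from the bottom (bottom = 1).
70 + 1 = 71, which is odd, so the puzzle is solvable.

Answer: yes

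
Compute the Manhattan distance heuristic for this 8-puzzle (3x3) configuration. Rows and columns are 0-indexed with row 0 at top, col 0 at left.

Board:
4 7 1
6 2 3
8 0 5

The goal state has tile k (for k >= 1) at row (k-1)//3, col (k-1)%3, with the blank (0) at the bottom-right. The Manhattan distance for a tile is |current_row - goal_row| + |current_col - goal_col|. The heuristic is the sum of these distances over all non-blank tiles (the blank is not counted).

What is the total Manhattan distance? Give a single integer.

Answer: 13

Derivation:
Tile 4: at (0,0), goal (1,0), distance |0-1|+|0-0| = 1
Tile 7: at (0,1), goal (2,0), distance |0-2|+|1-0| = 3
Tile 1: at (0,2), goal (0,0), distance |0-0|+|2-0| = 2
Tile 6: at (1,0), goal (1,2), distance |1-1|+|0-2| = 2
Tile 2: at (1,1), goal (0,1), distance |1-0|+|1-1| = 1
Tile 3: at (1,2), goal (0,2), distance |1-0|+|2-2| = 1
Tile 8: at (2,0), goal (2,1), distance |2-2|+|0-1| = 1
Tile 5: at (2,2), goal (1,1), distance |2-1|+|2-1| = 2
Sum: 1 + 3 + 2 + 2 + 1 + 1 + 1 + 2 = 13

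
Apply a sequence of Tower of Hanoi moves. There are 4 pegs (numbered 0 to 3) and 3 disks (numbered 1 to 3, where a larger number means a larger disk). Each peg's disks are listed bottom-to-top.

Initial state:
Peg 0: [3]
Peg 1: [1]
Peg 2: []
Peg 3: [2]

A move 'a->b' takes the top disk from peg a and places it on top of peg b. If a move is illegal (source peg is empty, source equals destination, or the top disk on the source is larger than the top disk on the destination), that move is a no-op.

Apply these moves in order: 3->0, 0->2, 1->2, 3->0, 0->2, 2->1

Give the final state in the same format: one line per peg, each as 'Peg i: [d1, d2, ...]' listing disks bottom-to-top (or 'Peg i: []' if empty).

Answer: Peg 0: [3]
Peg 1: [1]
Peg 2: [2]
Peg 3: []

Derivation:
After move 1 (3->0):
Peg 0: [3, 2]
Peg 1: [1]
Peg 2: []
Peg 3: []

After move 2 (0->2):
Peg 0: [3]
Peg 1: [1]
Peg 2: [2]
Peg 3: []

After move 3 (1->2):
Peg 0: [3]
Peg 1: []
Peg 2: [2, 1]
Peg 3: []

After move 4 (3->0):
Peg 0: [3]
Peg 1: []
Peg 2: [2, 1]
Peg 3: []

After move 5 (0->2):
Peg 0: [3]
Peg 1: []
Peg 2: [2, 1]
Peg 3: []

After move 6 (2->1):
Peg 0: [3]
Peg 1: [1]
Peg 2: [2]
Peg 3: []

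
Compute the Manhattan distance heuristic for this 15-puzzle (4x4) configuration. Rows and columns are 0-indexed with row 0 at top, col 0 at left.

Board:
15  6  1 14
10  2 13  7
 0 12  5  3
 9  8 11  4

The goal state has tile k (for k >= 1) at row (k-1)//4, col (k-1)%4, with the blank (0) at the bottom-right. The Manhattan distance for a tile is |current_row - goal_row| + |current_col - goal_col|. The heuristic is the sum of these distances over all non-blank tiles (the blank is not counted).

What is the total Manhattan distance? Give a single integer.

Tile 15: (0,0)->(3,2) = 5
Tile 6: (0,1)->(1,1) = 1
Tile 1: (0,2)->(0,0) = 2
Tile 14: (0,3)->(3,1) = 5
Tile 10: (1,0)->(2,1) = 2
Tile 2: (1,1)->(0,1) = 1
Tile 13: (1,2)->(3,0) = 4
Tile 7: (1,3)->(1,2) = 1
Tile 12: (2,1)->(2,3) = 2
Tile 5: (2,2)->(1,0) = 3
Tile 3: (2,3)->(0,2) = 3
Tile 9: (3,0)->(2,0) = 1
Tile 8: (3,1)->(1,3) = 4
Tile 11: (3,2)->(2,2) = 1
Tile 4: (3,3)->(0,3) = 3
Sum: 5 + 1 + 2 + 5 + 2 + 1 + 4 + 1 + 2 + 3 + 3 + 1 + 4 + 1 + 3 = 38

Answer: 38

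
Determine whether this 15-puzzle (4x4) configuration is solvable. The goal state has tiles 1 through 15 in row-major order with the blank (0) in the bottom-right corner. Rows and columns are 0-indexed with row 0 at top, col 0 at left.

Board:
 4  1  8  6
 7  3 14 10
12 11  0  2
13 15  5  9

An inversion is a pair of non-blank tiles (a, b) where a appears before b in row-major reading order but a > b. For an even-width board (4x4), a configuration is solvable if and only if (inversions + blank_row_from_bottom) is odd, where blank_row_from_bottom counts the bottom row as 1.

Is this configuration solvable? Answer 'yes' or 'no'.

Answer: no

Derivation:
Inversions: 36
Blank is in row 2 (0-indexed from top), which is row 2 counting from the bottom (bottom = 1).
36 + 2 = 38, which is even, so the puzzle is not solvable.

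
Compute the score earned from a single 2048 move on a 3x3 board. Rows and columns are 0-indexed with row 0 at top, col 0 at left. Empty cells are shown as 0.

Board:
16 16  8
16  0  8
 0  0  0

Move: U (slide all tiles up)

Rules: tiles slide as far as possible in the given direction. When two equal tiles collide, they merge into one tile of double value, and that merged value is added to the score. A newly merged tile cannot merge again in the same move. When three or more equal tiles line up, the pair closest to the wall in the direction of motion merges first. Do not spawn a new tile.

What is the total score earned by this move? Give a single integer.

Answer: 48

Derivation:
Slide up:
col 0: [16, 16, 0] -> [32, 0, 0]  score +32 (running 32)
col 1: [16, 0, 0] -> [16, 0, 0]  score +0 (running 32)
col 2: [8, 8, 0] -> [16, 0, 0]  score +16 (running 48)
Board after move:
32 16 16
 0  0  0
 0  0  0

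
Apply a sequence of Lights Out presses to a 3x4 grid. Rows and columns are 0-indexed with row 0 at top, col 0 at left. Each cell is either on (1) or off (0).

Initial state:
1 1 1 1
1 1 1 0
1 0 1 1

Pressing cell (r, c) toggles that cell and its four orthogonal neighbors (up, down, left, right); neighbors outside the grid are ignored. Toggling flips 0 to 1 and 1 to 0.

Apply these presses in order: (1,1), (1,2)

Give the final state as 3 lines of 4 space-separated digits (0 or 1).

Answer: 1 0 0 1
0 1 1 1
1 1 0 1

Derivation:
After press 1 at (1,1):
1 0 1 1
0 0 0 0
1 1 1 1

After press 2 at (1,2):
1 0 0 1
0 1 1 1
1 1 0 1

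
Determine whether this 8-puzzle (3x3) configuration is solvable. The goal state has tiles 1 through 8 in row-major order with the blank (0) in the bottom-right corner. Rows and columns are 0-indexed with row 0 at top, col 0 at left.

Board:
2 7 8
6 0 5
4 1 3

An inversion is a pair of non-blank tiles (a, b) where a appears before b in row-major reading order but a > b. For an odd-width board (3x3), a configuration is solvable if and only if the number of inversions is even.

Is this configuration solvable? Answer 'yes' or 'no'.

Inversions (pairs i<j in row-major order where tile[i] > tile[j] > 0): 20
20 is even, so the puzzle is solvable.

Answer: yes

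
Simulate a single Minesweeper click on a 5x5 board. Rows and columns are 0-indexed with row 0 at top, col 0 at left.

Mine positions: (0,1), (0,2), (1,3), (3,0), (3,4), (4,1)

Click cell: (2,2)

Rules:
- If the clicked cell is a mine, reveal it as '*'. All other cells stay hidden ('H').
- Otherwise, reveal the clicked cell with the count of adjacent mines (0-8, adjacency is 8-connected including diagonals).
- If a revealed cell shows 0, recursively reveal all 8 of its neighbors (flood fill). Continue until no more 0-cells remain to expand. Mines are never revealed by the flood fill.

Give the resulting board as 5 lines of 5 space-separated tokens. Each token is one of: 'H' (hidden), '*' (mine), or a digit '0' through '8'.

H H H H H
H H H H H
H H 1 H H
H H H H H
H H H H H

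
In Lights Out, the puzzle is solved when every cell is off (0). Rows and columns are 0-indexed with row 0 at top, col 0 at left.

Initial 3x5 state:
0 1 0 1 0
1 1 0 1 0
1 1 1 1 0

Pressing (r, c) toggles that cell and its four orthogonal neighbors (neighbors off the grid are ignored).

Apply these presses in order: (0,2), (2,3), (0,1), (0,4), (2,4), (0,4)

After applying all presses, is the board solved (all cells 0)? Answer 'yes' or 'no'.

Answer: no

Derivation:
After press 1 at (0,2):
0 0 1 0 0
1 1 1 1 0
1 1 1 1 0

After press 2 at (2,3):
0 0 1 0 0
1 1 1 0 0
1 1 0 0 1

After press 3 at (0,1):
1 1 0 0 0
1 0 1 0 0
1 1 0 0 1

After press 4 at (0,4):
1 1 0 1 1
1 0 1 0 1
1 1 0 0 1

After press 5 at (2,4):
1 1 0 1 1
1 0 1 0 0
1 1 0 1 0

After press 6 at (0,4):
1 1 0 0 0
1 0 1 0 1
1 1 0 1 0

Lights still on: 8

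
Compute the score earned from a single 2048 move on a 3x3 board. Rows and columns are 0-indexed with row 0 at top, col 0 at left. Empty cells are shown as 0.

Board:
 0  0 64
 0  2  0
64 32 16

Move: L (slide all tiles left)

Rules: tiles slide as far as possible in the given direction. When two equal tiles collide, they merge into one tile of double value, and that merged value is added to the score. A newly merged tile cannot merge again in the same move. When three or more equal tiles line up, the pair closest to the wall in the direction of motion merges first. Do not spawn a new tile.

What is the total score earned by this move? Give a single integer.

Answer: 0

Derivation:
Slide left:
row 0: [0, 0, 64] -> [64, 0, 0]  score +0 (running 0)
row 1: [0, 2, 0] -> [2, 0, 0]  score +0 (running 0)
row 2: [64, 32, 16] -> [64, 32, 16]  score +0 (running 0)
Board after move:
64  0  0
 2  0  0
64 32 16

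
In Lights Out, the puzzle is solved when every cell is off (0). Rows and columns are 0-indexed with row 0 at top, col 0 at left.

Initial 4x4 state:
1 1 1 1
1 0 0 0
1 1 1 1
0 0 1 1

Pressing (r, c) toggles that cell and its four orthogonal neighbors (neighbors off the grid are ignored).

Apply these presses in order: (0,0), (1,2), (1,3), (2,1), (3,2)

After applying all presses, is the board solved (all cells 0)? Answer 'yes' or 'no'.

After press 1 at (0,0):
0 0 1 1
0 0 0 0
1 1 1 1
0 0 1 1

After press 2 at (1,2):
0 0 0 1
0 1 1 1
1 1 0 1
0 0 1 1

After press 3 at (1,3):
0 0 0 0
0 1 0 0
1 1 0 0
0 0 1 1

After press 4 at (2,1):
0 0 0 0
0 0 0 0
0 0 1 0
0 1 1 1

After press 5 at (3,2):
0 0 0 0
0 0 0 0
0 0 0 0
0 0 0 0

Lights still on: 0

Answer: yes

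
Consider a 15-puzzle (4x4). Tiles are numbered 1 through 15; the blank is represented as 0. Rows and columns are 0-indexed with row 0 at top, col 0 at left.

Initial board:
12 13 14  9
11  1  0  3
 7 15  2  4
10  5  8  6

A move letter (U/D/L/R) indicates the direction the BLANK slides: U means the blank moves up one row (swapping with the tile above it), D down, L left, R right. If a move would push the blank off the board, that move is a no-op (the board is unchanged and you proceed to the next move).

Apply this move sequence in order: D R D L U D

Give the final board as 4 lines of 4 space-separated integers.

After move 1 (D):
12 13 14  9
11  1  2  3
 7 15  0  4
10  5  8  6

After move 2 (R):
12 13 14  9
11  1  2  3
 7 15  4  0
10  5  8  6

After move 3 (D):
12 13 14  9
11  1  2  3
 7 15  4  6
10  5  8  0

After move 4 (L):
12 13 14  9
11  1  2  3
 7 15  4  6
10  5  0  8

After move 5 (U):
12 13 14  9
11  1  2  3
 7 15  0  6
10  5  4  8

After move 6 (D):
12 13 14  9
11  1  2  3
 7 15  4  6
10  5  0  8

Answer: 12 13 14  9
11  1  2  3
 7 15  4  6
10  5  0  8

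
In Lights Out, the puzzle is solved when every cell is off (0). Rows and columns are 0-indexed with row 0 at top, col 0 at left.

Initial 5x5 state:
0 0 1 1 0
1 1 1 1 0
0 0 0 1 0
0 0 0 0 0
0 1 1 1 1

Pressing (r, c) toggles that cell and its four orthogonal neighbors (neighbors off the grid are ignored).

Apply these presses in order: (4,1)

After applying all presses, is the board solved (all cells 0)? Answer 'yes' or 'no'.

Answer: no

Derivation:
After press 1 at (4,1):
0 0 1 1 0
1 1 1 1 0
0 0 0 1 0
0 1 0 0 0
1 0 0 1 1

Lights still on: 11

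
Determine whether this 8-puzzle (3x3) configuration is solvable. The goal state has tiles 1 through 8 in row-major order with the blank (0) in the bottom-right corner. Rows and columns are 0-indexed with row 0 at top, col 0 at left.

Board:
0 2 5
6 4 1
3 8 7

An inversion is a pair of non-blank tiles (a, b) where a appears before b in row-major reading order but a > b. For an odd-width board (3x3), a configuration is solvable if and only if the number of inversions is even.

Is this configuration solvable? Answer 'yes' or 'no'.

Answer: yes

Derivation:
Inversions (pairs i<j in row-major order where tile[i] > tile[j] > 0): 10
10 is even, so the puzzle is solvable.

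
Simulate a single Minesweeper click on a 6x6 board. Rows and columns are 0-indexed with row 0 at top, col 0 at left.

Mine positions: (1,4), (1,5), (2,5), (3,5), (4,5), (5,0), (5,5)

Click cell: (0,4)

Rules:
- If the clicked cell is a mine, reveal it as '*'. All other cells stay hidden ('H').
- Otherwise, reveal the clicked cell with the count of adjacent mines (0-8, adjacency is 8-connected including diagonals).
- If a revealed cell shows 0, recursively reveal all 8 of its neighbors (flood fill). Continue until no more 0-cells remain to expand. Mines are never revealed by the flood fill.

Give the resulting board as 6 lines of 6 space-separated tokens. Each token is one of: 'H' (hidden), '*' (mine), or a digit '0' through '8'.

H H H H 2 H
H H H H H H
H H H H H H
H H H H H H
H H H H H H
H H H H H H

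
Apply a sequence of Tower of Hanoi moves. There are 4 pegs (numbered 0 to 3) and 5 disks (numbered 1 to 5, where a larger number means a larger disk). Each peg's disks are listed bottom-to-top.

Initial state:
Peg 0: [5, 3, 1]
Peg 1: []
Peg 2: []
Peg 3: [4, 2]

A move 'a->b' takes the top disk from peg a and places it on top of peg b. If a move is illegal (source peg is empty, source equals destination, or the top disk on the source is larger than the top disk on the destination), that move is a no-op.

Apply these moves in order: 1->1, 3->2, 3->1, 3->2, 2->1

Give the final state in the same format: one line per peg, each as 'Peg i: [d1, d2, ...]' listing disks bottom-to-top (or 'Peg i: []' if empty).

Answer: Peg 0: [5, 3, 1]
Peg 1: [4, 2]
Peg 2: []
Peg 3: []

Derivation:
After move 1 (1->1):
Peg 0: [5, 3, 1]
Peg 1: []
Peg 2: []
Peg 3: [4, 2]

After move 2 (3->2):
Peg 0: [5, 3, 1]
Peg 1: []
Peg 2: [2]
Peg 3: [4]

After move 3 (3->1):
Peg 0: [5, 3, 1]
Peg 1: [4]
Peg 2: [2]
Peg 3: []

After move 4 (3->2):
Peg 0: [5, 3, 1]
Peg 1: [4]
Peg 2: [2]
Peg 3: []

After move 5 (2->1):
Peg 0: [5, 3, 1]
Peg 1: [4, 2]
Peg 2: []
Peg 3: []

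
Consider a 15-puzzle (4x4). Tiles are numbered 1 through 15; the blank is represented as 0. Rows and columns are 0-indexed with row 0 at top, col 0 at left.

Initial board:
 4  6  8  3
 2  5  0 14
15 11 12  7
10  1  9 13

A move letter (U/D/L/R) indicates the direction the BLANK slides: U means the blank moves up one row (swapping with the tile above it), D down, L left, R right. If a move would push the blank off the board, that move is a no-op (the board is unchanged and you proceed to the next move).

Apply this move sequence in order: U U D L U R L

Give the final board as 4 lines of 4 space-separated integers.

Answer:  4  0  8  3
 2  6  5 14
15 11 12  7
10  1  9 13

Derivation:
After move 1 (U):
 4  6  0  3
 2  5  8 14
15 11 12  7
10  1  9 13

After move 2 (U):
 4  6  0  3
 2  5  8 14
15 11 12  7
10  1  9 13

After move 3 (D):
 4  6  8  3
 2  5  0 14
15 11 12  7
10  1  9 13

After move 4 (L):
 4  6  8  3
 2  0  5 14
15 11 12  7
10  1  9 13

After move 5 (U):
 4  0  8  3
 2  6  5 14
15 11 12  7
10  1  9 13

After move 6 (R):
 4  8  0  3
 2  6  5 14
15 11 12  7
10  1  9 13

After move 7 (L):
 4  0  8  3
 2  6  5 14
15 11 12  7
10  1  9 13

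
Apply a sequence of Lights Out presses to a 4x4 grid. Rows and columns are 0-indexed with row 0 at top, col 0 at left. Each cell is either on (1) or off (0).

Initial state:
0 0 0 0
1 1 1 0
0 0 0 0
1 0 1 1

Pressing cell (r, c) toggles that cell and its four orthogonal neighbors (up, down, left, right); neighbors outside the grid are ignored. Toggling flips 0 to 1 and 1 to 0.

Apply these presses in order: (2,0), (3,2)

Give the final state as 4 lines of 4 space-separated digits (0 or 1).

Answer: 0 0 0 0
0 1 1 0
1 1 1 0
0 1 0 0

Derivation:
After press 1 at (2,0):
0 0 0 0
0 1 1 0
1 1 0 0
0 0 1 1

After press 2 at (3,2):
0 0 0 0
0 1 1 0
1 1 1 0
0 1 0 0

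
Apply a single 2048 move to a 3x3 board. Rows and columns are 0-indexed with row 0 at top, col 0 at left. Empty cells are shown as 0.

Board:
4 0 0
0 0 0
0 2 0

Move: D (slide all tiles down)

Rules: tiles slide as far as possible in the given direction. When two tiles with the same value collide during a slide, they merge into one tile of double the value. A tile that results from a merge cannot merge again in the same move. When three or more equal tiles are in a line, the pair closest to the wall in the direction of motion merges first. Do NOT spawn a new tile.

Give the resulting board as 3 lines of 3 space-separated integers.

Slide down:
col 0: [4, 0, 0] -> [0, 0, 4]
col 1: [0, 0, 2] -> [0, 0, 2]
col 2: [0, 0, 0] -> [0, 0, 0]

Answer: 0 0 0
0 0 0
4 2 0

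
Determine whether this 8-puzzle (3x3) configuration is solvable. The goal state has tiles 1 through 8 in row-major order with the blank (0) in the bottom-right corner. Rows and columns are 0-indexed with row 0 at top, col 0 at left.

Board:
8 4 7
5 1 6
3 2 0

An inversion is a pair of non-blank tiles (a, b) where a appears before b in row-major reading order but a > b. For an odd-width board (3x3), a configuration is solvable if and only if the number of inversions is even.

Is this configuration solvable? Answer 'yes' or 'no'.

Inversions (pairs i<j in row-major order where tile[i] > tile[j] > 0): 21
21 is odd, so the puzzle is not solvable.

Answer: no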